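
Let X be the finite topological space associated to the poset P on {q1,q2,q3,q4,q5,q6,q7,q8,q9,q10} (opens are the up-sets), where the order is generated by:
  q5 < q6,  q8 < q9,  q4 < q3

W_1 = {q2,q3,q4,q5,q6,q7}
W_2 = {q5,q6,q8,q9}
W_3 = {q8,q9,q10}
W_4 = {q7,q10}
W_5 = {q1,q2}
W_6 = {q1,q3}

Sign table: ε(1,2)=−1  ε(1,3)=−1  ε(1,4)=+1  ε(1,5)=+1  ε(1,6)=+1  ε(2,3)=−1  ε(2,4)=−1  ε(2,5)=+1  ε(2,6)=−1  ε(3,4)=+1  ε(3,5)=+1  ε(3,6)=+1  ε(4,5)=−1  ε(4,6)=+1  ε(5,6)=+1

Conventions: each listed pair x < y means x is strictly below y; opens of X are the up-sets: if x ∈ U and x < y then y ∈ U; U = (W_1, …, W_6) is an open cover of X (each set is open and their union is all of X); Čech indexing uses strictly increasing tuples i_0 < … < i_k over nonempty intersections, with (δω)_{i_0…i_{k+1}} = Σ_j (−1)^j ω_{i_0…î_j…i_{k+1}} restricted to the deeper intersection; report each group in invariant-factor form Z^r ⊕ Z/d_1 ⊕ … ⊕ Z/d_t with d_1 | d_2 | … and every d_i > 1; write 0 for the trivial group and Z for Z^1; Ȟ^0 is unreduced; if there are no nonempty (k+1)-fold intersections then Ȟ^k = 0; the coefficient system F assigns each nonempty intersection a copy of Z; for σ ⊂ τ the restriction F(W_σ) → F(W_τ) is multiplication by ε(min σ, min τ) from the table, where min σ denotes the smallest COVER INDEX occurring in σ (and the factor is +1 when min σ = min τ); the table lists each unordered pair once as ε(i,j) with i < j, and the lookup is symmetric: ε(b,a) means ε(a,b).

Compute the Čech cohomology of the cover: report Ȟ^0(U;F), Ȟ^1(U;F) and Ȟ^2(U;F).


nerve of the cover:
  W12={q5,q6} W14={q7} W15={q2} W16={q3} W23={q8,q9} W34={q10} W56={q1}
C dims 6,7; δ0: rk 5, SNF 1^5
Ȟ^0 = (6 − 5) − 0 = 1, so Ȟ^0 ≅ Z
Ȟ^1 = (7 − 0) − 5 = 2, so Ȟ^1 ≅ Z^2
Ȟ^2 = (0 − 0) − 0 = 0, so Ȟ^2 ≅ 0

Ȟ^0 = Z, Ȟ^1 = Z^2, Ȟ^2 = 0


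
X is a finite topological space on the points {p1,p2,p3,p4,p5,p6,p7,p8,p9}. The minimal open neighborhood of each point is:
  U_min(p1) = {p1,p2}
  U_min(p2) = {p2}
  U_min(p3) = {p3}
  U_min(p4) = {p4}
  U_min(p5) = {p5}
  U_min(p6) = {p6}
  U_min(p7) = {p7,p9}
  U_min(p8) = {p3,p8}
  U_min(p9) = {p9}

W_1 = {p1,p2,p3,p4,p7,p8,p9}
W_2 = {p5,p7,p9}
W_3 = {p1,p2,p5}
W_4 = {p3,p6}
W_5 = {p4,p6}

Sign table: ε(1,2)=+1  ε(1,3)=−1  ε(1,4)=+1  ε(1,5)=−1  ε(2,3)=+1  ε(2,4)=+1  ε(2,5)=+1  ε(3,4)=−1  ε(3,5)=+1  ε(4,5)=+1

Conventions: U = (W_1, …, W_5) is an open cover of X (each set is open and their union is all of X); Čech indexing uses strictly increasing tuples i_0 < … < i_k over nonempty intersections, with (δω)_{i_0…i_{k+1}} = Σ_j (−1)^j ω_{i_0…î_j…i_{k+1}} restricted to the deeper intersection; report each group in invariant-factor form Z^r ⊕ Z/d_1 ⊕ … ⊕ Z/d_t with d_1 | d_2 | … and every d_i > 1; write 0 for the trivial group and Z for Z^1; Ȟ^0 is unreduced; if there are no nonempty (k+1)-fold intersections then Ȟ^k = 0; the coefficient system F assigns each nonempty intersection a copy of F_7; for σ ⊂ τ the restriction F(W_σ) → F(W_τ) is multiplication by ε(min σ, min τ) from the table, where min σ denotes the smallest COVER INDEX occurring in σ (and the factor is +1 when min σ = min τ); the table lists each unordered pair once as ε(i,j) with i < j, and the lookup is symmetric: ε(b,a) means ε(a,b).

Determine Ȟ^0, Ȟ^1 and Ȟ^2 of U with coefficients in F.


Ȟ^0 ≅ 0, Ȟ^1 ≅ Z/7 and Ȟ^2 ≅ 0

nonempty intersections:
  W12={p7,p9} W13={p1,p2} W14={p3} W15={p4} W23={p5} W45={p6}
C dims 5,6; δ0: rk_F7 5
Ȟ^0: (5−5)−0=0 ⇒ 0
Ȟ^1: (6−0)−5=1 ⇒ Z/7
Ȟ^2: (0−0)−0=0 ⇒ 0


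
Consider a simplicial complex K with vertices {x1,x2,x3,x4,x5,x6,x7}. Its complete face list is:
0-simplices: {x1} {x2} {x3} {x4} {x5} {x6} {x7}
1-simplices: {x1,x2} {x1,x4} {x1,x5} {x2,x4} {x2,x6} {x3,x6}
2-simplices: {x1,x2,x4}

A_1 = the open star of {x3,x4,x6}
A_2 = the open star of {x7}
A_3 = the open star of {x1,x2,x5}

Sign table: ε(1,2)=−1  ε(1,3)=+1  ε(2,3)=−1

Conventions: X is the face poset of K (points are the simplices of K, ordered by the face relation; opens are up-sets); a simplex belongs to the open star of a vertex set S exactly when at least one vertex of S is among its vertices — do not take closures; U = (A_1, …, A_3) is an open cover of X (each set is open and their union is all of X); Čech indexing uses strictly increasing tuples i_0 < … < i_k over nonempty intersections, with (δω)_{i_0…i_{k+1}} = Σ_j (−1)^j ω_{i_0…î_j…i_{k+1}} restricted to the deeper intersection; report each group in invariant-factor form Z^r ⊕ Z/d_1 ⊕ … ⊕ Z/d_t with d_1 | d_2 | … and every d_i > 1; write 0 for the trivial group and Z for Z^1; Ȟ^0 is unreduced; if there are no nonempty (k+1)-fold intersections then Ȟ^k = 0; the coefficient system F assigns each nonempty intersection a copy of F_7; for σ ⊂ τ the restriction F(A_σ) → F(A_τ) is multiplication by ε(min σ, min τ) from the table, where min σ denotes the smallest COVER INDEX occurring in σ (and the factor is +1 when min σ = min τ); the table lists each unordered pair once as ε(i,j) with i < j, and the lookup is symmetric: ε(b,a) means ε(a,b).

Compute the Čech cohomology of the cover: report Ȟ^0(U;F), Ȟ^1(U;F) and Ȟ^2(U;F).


Ȟ^0 ≅ Z/7 ⊕ Z/7, Ȟ^1 ≅ 0 and Ȟ^2 ≅ 0

nerve simplices:
  A1={{x3},{x4},{x6},{x1,x4},{x2,x4},{x2,x6},{x3,x6},{x1,x2,x4}} A2={{x7}} A3={{x1},{x2},{x5},{x1,x2},{x1,x4},{x1,x5},{x2,x4},{x2,x6},{x1,x2,x4}}
  A13={{x1,x4},{x2,x4},{x2,x6},{x1,x2,x4}}
C dims 3,1; δ0: rk_F7 1
degree 0: 3−1−0 = 2 → Ȟ^0 ≅ Z/7 ⊕ Z/7
degree 1: 1−0−1 = 0 → Ȟ^1 ≅ 0
degree 2: 0−0−0 = 0 → Ȟ^2 ≅ 0


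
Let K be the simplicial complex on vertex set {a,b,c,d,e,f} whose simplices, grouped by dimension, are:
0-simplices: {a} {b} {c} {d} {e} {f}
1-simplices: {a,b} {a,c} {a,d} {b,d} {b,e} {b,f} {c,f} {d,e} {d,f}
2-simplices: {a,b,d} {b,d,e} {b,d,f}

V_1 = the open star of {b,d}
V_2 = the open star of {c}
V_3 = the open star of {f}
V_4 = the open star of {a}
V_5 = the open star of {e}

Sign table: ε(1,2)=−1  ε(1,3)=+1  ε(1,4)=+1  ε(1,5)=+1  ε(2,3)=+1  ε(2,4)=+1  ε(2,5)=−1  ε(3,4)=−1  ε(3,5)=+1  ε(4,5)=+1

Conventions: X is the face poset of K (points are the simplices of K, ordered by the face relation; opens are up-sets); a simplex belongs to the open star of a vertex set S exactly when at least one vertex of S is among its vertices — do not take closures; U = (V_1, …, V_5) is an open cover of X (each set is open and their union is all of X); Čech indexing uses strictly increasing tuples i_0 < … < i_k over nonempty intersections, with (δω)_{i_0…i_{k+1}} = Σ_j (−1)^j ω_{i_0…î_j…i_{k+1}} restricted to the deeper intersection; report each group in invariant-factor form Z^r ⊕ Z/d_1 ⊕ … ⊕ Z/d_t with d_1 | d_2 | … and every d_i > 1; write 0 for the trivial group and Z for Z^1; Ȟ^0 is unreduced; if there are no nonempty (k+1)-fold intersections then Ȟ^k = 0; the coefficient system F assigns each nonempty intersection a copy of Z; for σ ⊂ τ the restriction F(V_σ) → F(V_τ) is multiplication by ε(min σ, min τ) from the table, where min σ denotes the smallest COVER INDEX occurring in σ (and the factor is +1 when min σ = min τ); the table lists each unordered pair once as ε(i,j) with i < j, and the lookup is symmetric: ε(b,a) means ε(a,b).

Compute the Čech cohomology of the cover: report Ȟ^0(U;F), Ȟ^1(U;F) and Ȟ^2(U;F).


intersection data:
  V1={{b},{d},{a,b},{a,d},{b,d},{b,e},{b,f},{d,e},{d,f},{a,b,d},{b,d,e},{b,d,f}} V2={{c},{a,c},{c,f}} V3={{f},{b,f},{c,f},{d,f},{b,d,f}} V4={{a},{a,b},{a,c},{a,d},{a,b,d}} V5={{e},{b,e},{d,e},{b,d,e}}
  V13={{b,f},{d,f},{b,d,f}} V14={{a,b},{a,d},{a,b,d}} V15={{b,e},{d,e},{b,d,e}} V23={{c,f}} V24={{a,c}}
C dims 5,5; δ0: rk 4, SNF 1^4
Ȟ^0 = (5 − 4) − 0 = 1, so Ȟ^0 ≅ Z
Ȟ^1 = (5 − 0) − 4 = 1, so Ȟ^1 ≅ Z
Ȟ^2 = (0 − 0) − 0 = 0, so Ȟ^2 ≅ 0

Ȟ^0 ≅ Z; Ȟ^1 ≅ Z; Ȟ^2 ≅ 0


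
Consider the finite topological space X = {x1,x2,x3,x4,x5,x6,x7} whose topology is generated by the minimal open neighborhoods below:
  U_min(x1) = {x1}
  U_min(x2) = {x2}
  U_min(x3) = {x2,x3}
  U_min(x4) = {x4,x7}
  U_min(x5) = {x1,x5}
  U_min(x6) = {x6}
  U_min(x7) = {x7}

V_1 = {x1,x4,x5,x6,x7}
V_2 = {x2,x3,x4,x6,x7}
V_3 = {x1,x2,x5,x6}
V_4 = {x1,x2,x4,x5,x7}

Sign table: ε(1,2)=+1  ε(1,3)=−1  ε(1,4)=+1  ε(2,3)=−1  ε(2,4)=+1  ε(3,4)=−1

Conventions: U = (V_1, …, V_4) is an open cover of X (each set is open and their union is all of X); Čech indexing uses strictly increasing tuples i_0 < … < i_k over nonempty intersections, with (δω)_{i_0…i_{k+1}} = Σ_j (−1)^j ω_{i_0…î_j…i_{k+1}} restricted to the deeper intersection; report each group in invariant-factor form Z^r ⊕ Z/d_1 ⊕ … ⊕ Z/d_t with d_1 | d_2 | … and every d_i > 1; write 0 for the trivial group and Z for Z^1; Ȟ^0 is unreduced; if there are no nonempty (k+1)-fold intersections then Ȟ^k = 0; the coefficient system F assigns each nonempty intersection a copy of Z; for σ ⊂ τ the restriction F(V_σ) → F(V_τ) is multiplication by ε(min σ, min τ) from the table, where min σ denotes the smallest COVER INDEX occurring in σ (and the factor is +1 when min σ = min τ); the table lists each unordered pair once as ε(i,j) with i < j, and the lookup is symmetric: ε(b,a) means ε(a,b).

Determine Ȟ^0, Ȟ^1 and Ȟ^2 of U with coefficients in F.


nerve simplices:
  V12={x4,x6,x7} V13={x1,x5,x6} V14={x1,x4,x5,x7} V23={x2,x6} V24={x2,x4,x7} V34={x1,x2,x5}
  V123={x6} V124={x4,x7} V134={x1,x5} V234={x2}
C dims 4,6,4; δ0: rk 3, SNF 1^3; δ1: rk 3, SNF 1^3
degree 0: 4−3−0 = 1 → Ȟ^0 ≅ Z
degree 1: 6−3−3 = 0 → Ȟ^1 ≅ 0
degree 2: 4−0−3 = 1 → Ȟ^2 ≅ Z

Ȟ^0 ≅ Z; Ȟ^1 ≅ 0; Ȟ^2 ≅ Z


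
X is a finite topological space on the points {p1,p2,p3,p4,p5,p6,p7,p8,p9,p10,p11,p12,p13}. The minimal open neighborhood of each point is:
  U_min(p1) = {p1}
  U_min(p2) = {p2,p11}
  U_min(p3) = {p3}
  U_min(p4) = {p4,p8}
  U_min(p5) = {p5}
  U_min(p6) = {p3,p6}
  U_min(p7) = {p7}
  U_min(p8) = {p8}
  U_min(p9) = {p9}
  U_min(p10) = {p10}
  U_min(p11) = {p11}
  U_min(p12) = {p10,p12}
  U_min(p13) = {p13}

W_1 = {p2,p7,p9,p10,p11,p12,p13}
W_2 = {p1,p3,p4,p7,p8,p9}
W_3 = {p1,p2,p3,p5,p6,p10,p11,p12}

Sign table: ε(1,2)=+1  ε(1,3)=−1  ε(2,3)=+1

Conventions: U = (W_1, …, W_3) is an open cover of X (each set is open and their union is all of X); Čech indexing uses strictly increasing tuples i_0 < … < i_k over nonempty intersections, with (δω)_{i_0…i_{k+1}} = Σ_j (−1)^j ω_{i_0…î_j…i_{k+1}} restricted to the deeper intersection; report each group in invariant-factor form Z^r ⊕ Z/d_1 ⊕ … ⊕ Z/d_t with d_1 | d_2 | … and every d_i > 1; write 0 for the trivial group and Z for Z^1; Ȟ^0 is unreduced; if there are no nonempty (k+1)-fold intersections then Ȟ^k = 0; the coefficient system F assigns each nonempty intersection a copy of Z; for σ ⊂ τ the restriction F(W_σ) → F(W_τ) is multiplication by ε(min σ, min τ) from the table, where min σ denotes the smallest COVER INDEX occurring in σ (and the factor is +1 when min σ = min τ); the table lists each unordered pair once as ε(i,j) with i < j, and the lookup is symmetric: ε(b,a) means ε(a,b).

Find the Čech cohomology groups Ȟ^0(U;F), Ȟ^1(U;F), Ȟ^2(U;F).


nerve of the cover:
  W12={p7,p9} W13={p2,p10,p11,p12} W23={p1,p3}
C dims 3,3; δ0: rk 3, SNF 1^2·2
Ȟ^0 = (3 − 3) − 0 = 0, so Ȟ^0 ≅ 0
Ȟ^1 = (3 − 0) − 3 = 0 plus torsion [2], so Ȟ^1 ≅ Z/2
Ȟ^2 = (0 − 0) − 0 = 0, so Ȟ^2 ≅ 0

Ȟ^0 ≅ 0, Ȟ^1 ≅ Z/2 and Ȟ^2 ≅ 0


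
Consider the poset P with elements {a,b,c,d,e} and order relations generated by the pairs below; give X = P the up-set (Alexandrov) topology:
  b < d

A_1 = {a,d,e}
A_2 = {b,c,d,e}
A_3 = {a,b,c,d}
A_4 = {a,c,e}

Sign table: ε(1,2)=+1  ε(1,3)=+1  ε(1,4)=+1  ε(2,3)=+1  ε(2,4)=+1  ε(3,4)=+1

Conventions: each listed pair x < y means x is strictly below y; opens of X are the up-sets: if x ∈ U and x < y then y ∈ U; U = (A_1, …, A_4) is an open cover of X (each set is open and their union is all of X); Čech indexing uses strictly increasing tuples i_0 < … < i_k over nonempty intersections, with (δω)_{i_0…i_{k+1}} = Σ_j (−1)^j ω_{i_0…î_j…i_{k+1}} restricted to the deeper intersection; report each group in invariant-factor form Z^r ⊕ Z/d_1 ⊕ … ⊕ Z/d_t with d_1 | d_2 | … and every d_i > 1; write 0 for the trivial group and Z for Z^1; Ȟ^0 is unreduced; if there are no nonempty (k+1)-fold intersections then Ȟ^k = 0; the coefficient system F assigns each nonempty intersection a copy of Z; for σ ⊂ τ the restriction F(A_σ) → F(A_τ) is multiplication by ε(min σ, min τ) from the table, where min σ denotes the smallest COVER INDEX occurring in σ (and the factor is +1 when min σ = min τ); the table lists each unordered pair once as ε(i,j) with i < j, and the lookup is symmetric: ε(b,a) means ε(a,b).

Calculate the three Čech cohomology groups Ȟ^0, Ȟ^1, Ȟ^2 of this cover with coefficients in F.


nerve of the cover:
  A12={d,e} A13={a,d} A14={a,e} A23={b,c,d} A24={c,e} A34={a,c}
  A123={d} A124={e} A134={a} A234={c}
C dims 4,6,4; δ0: rk 3, SNF 1^3; δ1: rk 3, SNF 1^3
Ȟ^0 = (4 − 3) − 0 = 1, so Ȟ^0 ≅ Z
Ȟ^1 = (6 − 3) − 3 = 0, so Ȟ^1 ≅ 0
Ȟ^2 = (4 − 0) − 3 = 1, so Ȟ^2 ≅ Z

Ȟ^0(U;F) ≅ Z, Ȟ^1(U;F) ≅ 0 and Ȟ^2(U;F) ≅ Z


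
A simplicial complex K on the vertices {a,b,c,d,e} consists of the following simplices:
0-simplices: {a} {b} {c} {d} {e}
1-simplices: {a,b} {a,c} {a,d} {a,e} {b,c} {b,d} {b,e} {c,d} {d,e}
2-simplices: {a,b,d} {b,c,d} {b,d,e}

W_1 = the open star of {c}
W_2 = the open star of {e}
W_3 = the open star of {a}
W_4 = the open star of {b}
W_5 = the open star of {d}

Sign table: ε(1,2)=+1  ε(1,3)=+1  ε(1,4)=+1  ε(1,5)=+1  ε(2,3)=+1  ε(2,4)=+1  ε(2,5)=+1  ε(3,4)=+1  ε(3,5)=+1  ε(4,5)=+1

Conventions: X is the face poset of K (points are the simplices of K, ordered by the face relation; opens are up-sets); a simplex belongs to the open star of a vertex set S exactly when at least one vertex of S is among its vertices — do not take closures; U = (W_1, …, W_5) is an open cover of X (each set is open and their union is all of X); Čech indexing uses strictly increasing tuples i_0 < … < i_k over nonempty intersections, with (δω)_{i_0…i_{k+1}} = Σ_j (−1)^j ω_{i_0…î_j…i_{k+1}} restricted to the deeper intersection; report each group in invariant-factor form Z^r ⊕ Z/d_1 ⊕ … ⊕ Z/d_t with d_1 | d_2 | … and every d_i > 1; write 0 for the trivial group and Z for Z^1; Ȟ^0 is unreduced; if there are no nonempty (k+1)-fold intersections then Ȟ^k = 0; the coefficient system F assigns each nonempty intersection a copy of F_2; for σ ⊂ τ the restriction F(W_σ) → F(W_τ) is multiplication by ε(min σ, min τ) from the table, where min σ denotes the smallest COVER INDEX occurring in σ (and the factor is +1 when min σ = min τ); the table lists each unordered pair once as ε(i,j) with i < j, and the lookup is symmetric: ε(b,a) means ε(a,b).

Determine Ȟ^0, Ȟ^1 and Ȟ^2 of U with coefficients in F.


Ȟ^0(U;F) ≅ Z/2, Ȟ^1(U;F) ≅ Z/2 ⊕ Z/2 and Ȟ^2(U;F) ≅ 0

nonempty intersections:
  W1={{c},{a,c},{b,c},{c,d},{b,c,d}} W2={{e},{a,e},{b,e},{d,e},{b,d,e}} W3={{a},{a,b},{a,c},{a,d},{a,e},{a,b,d}} W4={{b},{a,b},{b,c},{b,d},{b,e},{a,b,d},{b,c,d},{b,d,e}} W5={{d},{a,d},{b,d},{c,d},{d,e},{a,b,d},{b,c,d},{b,d,e}}
  W13={{a,c}} W14={{b,c},{b,c,d}} W15={{c,d},{b,c,d}} W23={{a,e}} W24={{b,e},{b,d,e}} W25={{d,e},{b,d,e}} W34={{a,b},{a,b,d}} W35={{a,d},{a,b,d}} W45={{b,d},{a,b,d},{b,c,d},{b,d,e}}
  W145={{b,c,d}} W245={{b,d,e}} W345={{a,b,d}}
C dims 5,9,3; δ0: rk_F2 4; δ1: rk_F2 3
Ȟ^0: (5−4)−0=1 ⇒ Z/2
Ȟ^1: (9−3)−4=2 ⇒ Z/2 ⊕ Z/2
Ȟ^2: (3−0)−3=0 ⇒ 0


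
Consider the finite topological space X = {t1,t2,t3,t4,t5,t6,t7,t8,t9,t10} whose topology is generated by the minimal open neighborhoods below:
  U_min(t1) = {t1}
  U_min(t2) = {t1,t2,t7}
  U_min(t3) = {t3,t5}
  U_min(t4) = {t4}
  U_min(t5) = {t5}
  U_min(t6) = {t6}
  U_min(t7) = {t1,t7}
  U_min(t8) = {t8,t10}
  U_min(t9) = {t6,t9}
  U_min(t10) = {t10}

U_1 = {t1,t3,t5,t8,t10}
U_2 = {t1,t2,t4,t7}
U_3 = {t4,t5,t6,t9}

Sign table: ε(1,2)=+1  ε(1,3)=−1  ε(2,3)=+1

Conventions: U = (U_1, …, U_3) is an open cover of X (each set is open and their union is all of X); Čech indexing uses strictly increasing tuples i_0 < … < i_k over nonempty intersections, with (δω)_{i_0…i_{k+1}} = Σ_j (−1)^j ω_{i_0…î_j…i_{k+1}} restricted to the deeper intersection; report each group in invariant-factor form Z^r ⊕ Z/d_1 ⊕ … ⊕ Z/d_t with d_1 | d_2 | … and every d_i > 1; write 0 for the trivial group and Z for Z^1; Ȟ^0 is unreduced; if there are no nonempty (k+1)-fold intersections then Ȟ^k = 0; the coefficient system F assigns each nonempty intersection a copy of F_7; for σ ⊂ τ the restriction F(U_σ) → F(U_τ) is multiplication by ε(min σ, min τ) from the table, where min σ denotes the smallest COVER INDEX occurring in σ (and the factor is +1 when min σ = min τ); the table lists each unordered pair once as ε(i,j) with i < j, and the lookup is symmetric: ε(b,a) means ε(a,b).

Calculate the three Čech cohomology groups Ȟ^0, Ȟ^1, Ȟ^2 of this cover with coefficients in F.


nonempty overlaps:
  U12={t1} U13={t5} U23={t4}
C dims 3,3; δ0: rk_F7 3
degree 0: 3−3−0 = 0 → Ȟ^0 ≅ 0
degree 1: 3−0−3 = 0 → Ȟ^1 ≅ 0
degree 2: 0−0−0 = 0 → Ȟ^2 ≅ 0

Ȟ^0(U;F) ≅ 0; Ȟ^1(U;F) ≅ 0; Ȟ^2(U;F) ≅ 0


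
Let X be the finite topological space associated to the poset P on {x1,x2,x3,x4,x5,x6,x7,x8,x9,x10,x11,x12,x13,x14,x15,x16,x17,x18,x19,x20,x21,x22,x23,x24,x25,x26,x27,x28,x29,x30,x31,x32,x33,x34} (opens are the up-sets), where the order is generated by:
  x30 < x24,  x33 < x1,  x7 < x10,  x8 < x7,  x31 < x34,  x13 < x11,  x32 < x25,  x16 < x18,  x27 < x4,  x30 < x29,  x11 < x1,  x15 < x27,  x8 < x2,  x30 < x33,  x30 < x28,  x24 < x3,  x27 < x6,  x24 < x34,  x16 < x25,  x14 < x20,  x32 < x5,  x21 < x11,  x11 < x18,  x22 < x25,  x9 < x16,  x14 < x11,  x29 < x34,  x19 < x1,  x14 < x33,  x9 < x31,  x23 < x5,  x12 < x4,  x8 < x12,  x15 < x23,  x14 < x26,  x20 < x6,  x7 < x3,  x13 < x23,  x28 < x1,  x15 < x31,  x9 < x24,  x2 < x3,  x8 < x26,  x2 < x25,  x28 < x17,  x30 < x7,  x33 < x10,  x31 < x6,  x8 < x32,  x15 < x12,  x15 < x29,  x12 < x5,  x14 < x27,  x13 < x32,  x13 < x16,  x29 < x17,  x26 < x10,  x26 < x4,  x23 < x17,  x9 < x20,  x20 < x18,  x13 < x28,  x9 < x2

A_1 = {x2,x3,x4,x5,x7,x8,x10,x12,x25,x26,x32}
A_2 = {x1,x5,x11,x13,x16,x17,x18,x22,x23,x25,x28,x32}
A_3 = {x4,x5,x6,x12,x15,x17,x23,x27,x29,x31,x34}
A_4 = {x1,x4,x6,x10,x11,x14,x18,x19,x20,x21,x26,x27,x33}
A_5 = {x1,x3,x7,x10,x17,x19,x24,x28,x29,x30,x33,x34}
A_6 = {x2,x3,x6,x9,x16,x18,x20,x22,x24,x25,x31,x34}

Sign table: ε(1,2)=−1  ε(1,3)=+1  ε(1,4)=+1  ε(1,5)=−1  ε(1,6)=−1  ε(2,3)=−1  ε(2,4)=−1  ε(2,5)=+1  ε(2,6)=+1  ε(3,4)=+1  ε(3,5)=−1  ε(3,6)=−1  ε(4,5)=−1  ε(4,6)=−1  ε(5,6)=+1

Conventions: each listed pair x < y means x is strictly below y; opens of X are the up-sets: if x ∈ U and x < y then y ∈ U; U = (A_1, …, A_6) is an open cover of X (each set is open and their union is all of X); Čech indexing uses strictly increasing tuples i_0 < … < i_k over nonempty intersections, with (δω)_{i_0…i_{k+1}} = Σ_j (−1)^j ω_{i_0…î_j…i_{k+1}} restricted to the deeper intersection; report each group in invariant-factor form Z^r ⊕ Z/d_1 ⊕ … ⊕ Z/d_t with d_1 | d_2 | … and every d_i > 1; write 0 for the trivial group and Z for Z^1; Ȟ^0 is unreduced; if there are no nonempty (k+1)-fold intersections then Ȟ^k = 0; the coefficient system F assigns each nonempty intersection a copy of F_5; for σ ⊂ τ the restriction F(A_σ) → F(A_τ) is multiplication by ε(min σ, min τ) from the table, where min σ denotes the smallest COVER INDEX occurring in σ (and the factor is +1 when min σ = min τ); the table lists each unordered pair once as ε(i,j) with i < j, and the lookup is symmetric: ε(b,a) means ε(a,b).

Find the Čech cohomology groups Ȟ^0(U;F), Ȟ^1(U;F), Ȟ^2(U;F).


nonempty intersections:
  A12={x5,x25,x32} A13={x4,x5,x12} A14={x4,x10,x26} A15={x3,x7,x10} A16={x2,x3,x25} A23={x5,x17,x23} A24={x1,x11,x18} A25={x1,x17,x28} A26={x16,x18,x22,x25} A34={x4,x6,x27} A35={x17,x29,x34} A36={x6,x31,x34} A45={x1,x10,x19,x33} A46={x6,x18,x20} A56={x3,x24,x34}
  A123={x5} A126={x25} A134={x4} A145={x10} A156={x3} A235={x17} A245={x1} A246={x18} A346={x6} A356={x34}
C dims 6,15,10; δ0: rk_F5 5; δ1: rk_F5 10
Ȟ^0: (6−5)−0=1 ⇒ Z/5
Ȟ^1: (15−10)−5=0 ⇒ 0
Ȟ^2: (10−0)−10=0 ⇒ 0

Ȟ^0 = Z/5; Ȟ^1 = 0; Ȟ^2 = 0


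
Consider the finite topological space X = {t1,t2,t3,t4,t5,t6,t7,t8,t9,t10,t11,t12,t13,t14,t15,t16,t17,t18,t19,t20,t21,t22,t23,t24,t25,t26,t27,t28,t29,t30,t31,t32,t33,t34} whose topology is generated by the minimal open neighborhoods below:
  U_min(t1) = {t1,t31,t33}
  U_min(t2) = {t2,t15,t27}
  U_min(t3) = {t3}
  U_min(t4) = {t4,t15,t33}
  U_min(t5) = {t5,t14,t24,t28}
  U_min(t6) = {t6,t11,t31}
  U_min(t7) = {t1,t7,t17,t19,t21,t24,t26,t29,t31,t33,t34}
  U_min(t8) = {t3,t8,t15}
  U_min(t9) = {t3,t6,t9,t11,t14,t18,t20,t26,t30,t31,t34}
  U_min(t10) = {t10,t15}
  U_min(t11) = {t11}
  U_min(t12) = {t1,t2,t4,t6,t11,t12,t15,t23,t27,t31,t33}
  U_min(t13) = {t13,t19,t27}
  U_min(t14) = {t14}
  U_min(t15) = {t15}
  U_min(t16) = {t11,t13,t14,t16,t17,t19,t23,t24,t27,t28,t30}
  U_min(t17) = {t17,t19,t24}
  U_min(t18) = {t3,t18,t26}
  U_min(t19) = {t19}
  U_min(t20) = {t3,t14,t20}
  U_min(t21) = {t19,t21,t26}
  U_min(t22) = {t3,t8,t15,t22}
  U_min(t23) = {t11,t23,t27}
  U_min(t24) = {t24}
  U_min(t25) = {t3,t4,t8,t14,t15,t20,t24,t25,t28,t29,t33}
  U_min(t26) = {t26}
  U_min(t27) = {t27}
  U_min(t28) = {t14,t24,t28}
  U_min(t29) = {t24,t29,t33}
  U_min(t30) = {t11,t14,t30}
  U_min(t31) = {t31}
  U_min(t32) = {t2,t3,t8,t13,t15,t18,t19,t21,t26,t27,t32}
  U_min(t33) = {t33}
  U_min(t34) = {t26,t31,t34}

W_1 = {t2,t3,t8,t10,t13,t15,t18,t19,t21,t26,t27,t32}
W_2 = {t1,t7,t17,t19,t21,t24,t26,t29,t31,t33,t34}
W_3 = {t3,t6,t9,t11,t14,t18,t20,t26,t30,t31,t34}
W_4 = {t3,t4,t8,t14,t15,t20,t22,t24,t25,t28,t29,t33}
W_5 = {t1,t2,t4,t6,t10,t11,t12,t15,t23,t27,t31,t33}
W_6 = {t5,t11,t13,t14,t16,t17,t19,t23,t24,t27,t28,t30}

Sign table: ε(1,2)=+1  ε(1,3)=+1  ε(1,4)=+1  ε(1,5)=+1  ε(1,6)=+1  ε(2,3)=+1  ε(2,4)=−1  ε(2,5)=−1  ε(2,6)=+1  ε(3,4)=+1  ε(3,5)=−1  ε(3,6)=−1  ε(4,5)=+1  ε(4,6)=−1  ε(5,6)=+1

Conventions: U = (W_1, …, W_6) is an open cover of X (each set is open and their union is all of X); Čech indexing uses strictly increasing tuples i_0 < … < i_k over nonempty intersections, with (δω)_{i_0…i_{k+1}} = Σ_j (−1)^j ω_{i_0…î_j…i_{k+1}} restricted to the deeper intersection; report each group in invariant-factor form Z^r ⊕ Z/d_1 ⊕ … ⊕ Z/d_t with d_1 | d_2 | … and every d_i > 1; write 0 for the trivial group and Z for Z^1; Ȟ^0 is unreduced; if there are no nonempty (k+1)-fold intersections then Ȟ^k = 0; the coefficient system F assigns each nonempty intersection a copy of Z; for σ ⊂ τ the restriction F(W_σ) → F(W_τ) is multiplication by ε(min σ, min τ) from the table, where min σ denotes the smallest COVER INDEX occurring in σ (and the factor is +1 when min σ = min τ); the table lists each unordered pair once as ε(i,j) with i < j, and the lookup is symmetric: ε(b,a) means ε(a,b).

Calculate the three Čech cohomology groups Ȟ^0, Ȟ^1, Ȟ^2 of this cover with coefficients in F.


nerve simplices:
  W12={t19,t21,t26} W13={t3,t18,t26} W14={t3,t8,t15} W15={t2,t10,t15,t27} W16={t13,t19,t27} W23={t26,t31,t34} W24={t24,t29,t33} W25={t1,t31,t33} W26={t17,t19,t24} W34={t3,t14,t20} W35={t6,t11,t31} W36={t11,t14,t30} W45={t4,t15,t33} W46={t14,t24,t28} W56={t11,t23,t27}
  W123={t26} W126={t19} W134={t3} W145={t15} W156={t27} W235={t31} W245={t33} W246={t24} W346={t14} W356={t11}
C dims 6,15,10; δ0: rk 6, SNF 1^5·2; δ1: rk 9, SNF 1^9
degree 0: 6−6−0 = 0 → Ȟ^0 ≅ 0
degree 1: 15−9−6 = 0 plus torsion [2] → Ȟ^1 ≅ Z/2
degree 2: 10−0−9 = 1 → Ȟ^2 ≅ Z

Ȟ^0(U;F) ≅ 0, Ȟ^1(U;F) ≅ Z/2, Ȟ^2(U;F) ≅ Z


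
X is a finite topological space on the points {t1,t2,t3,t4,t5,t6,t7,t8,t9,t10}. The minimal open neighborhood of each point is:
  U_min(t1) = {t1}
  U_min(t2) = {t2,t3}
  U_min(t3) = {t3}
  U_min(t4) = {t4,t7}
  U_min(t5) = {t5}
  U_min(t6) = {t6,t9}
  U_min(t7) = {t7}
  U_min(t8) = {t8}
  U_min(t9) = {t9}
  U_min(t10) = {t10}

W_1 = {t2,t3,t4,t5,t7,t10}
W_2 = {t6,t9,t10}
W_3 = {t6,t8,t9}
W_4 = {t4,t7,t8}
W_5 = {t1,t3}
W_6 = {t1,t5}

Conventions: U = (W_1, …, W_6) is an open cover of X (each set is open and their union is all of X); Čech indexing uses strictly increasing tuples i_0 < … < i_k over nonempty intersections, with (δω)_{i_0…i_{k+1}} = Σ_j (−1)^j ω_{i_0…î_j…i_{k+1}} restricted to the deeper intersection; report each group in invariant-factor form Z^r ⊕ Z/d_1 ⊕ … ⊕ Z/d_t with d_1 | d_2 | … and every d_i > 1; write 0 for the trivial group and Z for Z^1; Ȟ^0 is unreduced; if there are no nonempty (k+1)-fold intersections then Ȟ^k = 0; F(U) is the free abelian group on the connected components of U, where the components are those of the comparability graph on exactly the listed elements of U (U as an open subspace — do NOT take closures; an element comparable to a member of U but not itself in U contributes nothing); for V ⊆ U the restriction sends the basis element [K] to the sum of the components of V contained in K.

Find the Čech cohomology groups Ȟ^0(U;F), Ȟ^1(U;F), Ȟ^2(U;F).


Ȟ^0 = Z^7, Ȟ^1 = 0, Ȟ^2 = 0

nonempty overlaps:
  W12={t10} W14={t4,t7} W15={t3} W16={t5} W23={t6,t9} W34={t8} W56={t1}
components per intersection:
  W1: {t2,t3} {t4,t7} {t5} {t10}
  W2: {t6,t9} {t10}
  W3: {t6,t9} {t8}
  W4: {t4,t7} {t8}
  W5: {t1} {t3}
  W6: {t1} {t5}
  W12: {t10}
  W14: {t4,t7}
  W15: {t3}
  W16: {t5}
  W23: {t6,t9}
  W34: {t8}
  W56: {t1}
C dims 14,7; δ0: rk 7, SNF 1^7
degree 0: 14−7−0 = 7 → Ȟ^0 ≅ Z^7
degree 1: 7−0−7 = 0 → Ȟ^1 ≅ 0
degree 2: 0−0−0 = 0 → Ȟ^2 ≅ 0


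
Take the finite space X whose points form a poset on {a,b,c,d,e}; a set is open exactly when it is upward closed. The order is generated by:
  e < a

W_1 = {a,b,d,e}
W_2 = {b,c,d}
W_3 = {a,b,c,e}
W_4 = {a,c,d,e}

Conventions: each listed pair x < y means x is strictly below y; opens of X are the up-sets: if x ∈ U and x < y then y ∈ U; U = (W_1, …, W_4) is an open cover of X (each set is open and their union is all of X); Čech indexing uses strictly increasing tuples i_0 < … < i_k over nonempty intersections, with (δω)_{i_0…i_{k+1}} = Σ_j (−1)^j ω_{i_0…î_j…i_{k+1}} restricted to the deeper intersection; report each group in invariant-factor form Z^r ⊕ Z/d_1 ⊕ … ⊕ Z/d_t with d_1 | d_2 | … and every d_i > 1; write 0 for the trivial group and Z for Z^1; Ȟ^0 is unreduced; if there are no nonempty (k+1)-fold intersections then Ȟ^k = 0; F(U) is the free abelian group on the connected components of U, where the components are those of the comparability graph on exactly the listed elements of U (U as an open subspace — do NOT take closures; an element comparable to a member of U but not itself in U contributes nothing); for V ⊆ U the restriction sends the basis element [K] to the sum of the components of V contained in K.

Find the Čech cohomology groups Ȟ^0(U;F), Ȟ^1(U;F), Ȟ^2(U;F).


nerve of the cover:
  W12={b,d} W13={a,b,e} W14={a,d,e} W23={b,c} W24={c,d} W34={a,c,e}
  W123={b} W124={d} W134={a,e} W234={c}
components per intersection:
  W1: {a,e} {b} {d}
  W2: {b} {c} {d}
  W3: {a,e} {b} {c}
  W4: {a,e} {c} {d}
  W12: {b} {d}
  W13: {a,e} {b}
  W14: {a,e} {d}
  W23: {b} {c}
  W24: {c} {d}
  W34: {a,e} {c}
  W123: {b}
  W124: {d}
  W134: {a,e}
  W234: {c}
C dims 12,12,4; δ0: rk 8, SNF 1^8; δ1: rk 4, SNF 1^4
Ȟ^0 = (12 − 8) − 0 = 4, so Ȟ^0 ≅ Z^4
Ȟ^1 = (12 − 4) − 8 = 0, so Ȟ^1 ≅ 0
Ȟ^2 = (4 − 0) − 4 = 0, so Ȟ^2 ≅ 0

Ȟ^0(U;F) ≅ Z^4; Ȟ^1(U;F) ≅ 0; Ȟ^2(U;F) ≅ 0


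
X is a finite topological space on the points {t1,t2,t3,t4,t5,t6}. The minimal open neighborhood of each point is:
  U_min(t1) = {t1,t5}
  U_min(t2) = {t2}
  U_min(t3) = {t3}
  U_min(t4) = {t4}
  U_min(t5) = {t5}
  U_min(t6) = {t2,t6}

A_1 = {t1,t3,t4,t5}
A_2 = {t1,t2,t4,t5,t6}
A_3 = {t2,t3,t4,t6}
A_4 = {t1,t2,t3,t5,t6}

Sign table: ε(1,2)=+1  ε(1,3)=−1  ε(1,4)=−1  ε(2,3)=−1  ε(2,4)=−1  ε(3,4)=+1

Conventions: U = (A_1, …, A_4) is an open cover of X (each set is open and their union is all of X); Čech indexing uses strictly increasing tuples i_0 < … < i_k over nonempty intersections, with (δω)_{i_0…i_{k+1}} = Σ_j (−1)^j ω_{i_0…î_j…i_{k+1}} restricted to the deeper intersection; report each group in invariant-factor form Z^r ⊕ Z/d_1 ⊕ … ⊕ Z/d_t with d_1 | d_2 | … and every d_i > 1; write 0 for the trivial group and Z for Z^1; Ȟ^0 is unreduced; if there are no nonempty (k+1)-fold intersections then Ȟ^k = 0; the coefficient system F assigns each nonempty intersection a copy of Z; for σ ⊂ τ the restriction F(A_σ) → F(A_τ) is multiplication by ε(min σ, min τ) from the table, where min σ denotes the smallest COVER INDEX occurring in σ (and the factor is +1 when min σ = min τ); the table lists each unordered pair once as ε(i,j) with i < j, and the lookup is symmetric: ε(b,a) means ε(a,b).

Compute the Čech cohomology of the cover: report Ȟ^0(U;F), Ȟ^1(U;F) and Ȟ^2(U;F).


Ȟ^0 = Z, Ȟ^1 = 0 and Ȟ^2 = Z

nonempty overlaps:
  A12={t1,t4,t5} A13={t3,t4} A14={t1,t3,t5} A23={t2,t4,t6} A24={t1,t2,t5,t6} A34={t2,t3,t6}
  A123={t4} A124={t1,t5} A134={t3} A234={t2,t6}
C dims 4,6,4; δ0: rk 3, SNF 1^3; δ1: rk 3, SNF 1^3
degree 0: 4−3−0 = 1 → Ȟ^0 ≅ Z
degree 1: 6−3−3 = 0 → Ȟ^1 ≅ 0
degree 2: 4−0−3 = 1 → Ȟ^2 ≅ Z


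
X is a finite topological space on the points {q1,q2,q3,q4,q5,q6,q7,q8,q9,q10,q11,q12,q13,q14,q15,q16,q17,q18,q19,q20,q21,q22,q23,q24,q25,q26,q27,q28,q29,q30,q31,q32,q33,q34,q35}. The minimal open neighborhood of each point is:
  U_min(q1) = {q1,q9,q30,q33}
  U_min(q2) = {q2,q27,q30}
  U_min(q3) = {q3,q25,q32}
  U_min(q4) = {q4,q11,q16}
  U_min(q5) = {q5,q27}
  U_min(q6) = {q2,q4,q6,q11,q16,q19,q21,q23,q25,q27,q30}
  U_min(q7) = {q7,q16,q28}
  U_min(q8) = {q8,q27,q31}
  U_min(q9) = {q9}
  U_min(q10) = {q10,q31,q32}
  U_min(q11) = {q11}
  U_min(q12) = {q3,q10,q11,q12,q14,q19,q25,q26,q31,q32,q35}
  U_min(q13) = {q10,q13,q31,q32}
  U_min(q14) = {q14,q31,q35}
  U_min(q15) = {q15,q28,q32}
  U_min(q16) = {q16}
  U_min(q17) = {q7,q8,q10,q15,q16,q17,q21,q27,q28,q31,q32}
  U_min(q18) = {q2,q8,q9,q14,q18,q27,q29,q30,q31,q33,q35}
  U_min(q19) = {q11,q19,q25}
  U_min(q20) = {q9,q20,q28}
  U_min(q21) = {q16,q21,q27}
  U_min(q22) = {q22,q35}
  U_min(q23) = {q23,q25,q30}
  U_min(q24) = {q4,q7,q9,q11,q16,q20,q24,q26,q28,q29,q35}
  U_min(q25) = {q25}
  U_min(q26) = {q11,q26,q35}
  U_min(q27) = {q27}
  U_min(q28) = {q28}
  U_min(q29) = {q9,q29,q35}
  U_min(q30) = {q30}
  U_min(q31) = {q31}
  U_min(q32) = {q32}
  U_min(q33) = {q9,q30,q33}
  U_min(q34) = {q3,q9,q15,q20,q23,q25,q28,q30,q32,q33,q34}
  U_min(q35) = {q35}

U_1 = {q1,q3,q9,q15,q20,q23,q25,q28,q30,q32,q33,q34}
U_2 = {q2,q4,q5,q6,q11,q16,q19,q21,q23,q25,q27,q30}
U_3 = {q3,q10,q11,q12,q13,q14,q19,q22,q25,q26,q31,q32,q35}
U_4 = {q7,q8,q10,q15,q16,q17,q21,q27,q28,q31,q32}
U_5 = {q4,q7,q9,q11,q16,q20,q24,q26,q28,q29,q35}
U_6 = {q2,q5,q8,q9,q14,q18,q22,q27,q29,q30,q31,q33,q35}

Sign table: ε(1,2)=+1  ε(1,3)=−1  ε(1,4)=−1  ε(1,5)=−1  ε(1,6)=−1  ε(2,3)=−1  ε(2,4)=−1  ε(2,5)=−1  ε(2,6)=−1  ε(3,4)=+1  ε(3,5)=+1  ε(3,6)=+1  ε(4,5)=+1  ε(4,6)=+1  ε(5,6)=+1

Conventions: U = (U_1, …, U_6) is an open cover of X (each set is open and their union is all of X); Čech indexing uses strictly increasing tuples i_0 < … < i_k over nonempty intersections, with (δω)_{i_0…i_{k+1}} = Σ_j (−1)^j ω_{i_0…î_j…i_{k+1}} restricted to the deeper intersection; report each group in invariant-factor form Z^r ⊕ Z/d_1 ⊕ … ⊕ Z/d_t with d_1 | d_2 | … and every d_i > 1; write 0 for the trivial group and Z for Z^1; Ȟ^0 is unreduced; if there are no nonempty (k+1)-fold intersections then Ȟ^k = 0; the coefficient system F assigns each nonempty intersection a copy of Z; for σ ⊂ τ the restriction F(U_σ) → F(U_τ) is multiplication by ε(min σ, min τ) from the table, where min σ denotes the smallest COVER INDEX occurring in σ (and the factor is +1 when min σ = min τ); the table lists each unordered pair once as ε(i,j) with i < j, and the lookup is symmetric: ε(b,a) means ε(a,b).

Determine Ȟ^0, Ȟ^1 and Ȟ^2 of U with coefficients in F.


intersection data:
  U12={q23,q25,q30} U13={q3,q25,q32} U14={q15,q28,q32} U15={q9,q20,q28} U16={q9,q30,q33} U23={q11,q19,q25} U24={q16,q21,q27} U25={q4,q11,q16} U26={q2,q5,q27,q30} U34={q10,q31,q32} U35={q11,q26,q35} U36={q14,q22,q31,q35} U45={q7,q16,q28} U46={q8,q27,q31} U56={q9,q29,q35}
  U123={q25} U126={q30} U134={q32} U145={q28} U156={q9} U235={q11} U245={q16} U246={q27} U346={q31} U356={q35}
C dims 6,15,10; δ0: rk 5, SNF 1^5; δ1: rk 10, SNF 1^9·2
Ȟ^0 = (6 − 5) − 0 = 1, so Ȟ^0 ≅ Z
Ȟ^1 = (15 − 10) − 5 = 0, so Ȟ^1 ≅ 0
Ȟ^2 = (10 − 0) − 10 = 0 plus torsion [2], so Ȟ^2 ≅ Z/2

Ȟ^0 ≅ Z; Ȟ^1 ≅ 0; Ȟ^2 ≅ Z/2


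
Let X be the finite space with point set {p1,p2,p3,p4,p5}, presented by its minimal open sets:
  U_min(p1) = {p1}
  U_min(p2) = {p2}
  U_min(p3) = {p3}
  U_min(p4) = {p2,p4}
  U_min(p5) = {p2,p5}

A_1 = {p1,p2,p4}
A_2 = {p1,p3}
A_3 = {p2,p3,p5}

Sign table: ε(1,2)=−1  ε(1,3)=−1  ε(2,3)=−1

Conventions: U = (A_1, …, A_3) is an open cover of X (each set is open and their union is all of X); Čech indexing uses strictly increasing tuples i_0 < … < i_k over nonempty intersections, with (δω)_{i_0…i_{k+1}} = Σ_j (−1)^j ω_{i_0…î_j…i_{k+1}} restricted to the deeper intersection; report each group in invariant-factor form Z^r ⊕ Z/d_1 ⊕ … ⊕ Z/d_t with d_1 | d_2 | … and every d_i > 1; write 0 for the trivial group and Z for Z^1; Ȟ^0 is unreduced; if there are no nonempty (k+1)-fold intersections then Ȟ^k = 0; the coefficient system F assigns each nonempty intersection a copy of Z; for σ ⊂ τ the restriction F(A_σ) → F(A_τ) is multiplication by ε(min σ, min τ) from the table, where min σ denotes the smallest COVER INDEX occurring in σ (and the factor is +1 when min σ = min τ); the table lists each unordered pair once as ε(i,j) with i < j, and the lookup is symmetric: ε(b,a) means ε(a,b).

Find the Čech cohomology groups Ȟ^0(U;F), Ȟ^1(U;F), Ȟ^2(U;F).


Ȟ^0 ≅ 0, Ȟ^1 ≅ Z/2 and Ȟ^2 ≅ 0

cover nerve:
  A12={p1} A13={p2} A23={p3}
C dims 3,3; δ0: rk 3, SNF 1^2·2
Ȟ^0: (3−3)−0=0 ⇒ 0
Ȟ^1: (3−0)−3=0 plus torsion [2] ⇒ Z/2
Ȟ^2: (0−0)−0=0 ⇒ 0


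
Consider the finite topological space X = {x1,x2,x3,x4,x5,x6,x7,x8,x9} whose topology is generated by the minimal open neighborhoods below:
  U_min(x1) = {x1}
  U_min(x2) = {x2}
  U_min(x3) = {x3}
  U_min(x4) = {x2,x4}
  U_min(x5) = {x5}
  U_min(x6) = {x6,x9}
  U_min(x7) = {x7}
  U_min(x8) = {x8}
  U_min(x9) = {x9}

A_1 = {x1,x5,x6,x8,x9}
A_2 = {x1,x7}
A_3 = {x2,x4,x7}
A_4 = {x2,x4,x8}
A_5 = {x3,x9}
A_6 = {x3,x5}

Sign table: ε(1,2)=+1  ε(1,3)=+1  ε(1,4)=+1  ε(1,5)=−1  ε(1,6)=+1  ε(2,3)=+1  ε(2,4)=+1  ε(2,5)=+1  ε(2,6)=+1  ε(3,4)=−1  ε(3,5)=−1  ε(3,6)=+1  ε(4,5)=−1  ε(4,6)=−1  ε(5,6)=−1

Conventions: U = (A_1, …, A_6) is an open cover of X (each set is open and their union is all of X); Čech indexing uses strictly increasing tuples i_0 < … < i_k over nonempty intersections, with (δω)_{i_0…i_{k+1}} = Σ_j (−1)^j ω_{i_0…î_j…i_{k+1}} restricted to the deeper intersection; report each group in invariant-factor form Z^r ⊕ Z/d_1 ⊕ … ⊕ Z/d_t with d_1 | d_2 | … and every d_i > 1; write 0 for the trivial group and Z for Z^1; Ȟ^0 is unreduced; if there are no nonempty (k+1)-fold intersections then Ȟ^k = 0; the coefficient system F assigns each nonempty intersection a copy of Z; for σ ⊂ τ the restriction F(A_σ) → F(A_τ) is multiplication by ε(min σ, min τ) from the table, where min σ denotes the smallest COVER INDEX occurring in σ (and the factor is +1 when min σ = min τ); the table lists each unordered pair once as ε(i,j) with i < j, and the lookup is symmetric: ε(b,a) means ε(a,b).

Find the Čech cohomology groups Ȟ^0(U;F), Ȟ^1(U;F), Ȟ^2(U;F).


Ȟ^0 = 0,  Ȟ^1 = Z ⊕ Z/2,  Ȟ^2 = 0

cover nerve:
  A12={x1} A14={x8} A15={x9} A16={x5} A23={x7} A34={x2,x4} A56={x3}
C dims 6,7; δ0: rk 6, SNF 1^5·2
Ȟ^0: (6−6)−0=0 ⇒ 0
Ȟ^1: (7−0)−6=1 plus torsion [2] ⇒ Z ⊕ Z/2
Ȟ^2: (0−0)−0=0 ⇒ 0


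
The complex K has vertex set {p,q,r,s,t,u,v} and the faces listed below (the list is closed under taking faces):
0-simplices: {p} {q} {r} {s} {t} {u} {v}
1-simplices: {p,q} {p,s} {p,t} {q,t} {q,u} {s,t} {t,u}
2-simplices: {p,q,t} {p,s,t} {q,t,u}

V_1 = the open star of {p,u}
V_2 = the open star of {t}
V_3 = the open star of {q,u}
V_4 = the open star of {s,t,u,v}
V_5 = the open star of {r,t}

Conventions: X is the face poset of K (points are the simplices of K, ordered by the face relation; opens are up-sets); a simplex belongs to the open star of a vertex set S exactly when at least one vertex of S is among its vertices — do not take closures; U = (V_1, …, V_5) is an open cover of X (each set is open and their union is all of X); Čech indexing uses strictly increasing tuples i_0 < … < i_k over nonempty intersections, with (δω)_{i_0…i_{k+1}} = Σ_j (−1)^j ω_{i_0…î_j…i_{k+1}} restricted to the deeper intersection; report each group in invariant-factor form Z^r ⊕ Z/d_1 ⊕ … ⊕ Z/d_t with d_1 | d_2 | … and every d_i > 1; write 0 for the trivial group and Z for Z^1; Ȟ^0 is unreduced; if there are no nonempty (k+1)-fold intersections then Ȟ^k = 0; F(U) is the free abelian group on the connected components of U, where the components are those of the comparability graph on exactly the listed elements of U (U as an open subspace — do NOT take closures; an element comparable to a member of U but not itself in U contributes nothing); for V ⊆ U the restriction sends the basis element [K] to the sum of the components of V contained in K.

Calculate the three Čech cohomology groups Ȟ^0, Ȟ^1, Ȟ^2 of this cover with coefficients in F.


intersection data:
  V1={{p},{u},{p,q},{p,s},{p,t},{q,u},{t,u},{p,q,t},{p,s,t},{q,t,u}} V2={{t},{p,t},{q,t},{s,t},{t,u},{p,q,t},{p,s,t},{q,t,u}} V3={{q},{u},{p,q},{q,t},{q,u},{t,u},{p,q,t},{q,t,u}} V4={{s},{t},{u},{v},{p,s},{p,t},{q,t},{q,u},{s,t},{t,u},{p,q,t},{p,s,t},{q,t,u}} V5={{r},{t},{p,t},{q,t},{s,t},{t,u},{p,q,t},{p,s,t},{q,t,u}}
  V12={{p,t},{t,u},{p,q,t},{p,s,t},{q,t,u}} V13={{u},{p,q},{q,u},{t,u},{p,q,t},{q,t,u}} V14={{u},{p,s},{p,t},{q,u},{t,u},{p,q,t},{p,s,t},{q,t,u}} V15={{p,t},{t,u},{p,q,t},{p,s,t},{q,t,u}} V23={{q,t},{t,u},{p,q,t},{q,t,u}} V24={{t},{p,t},{q,t},{s,t},{t,u},{p,q,t},{p,s,t},{q,t,u}} V25={{t},{p,t},{q,t},{s,t},{t,u},{p,q,t},{p,s,t},{q,t,u}} V34={{u},{q,t},{q,u},{t,u},{p,q,t},{q,t,u}} V35={{q,t},{t,u},{p,q,t},{q,t,u}} V45={{t},{p,t},{q,t},{s,t},{t,u},{p,q,t},{p,s,t},{q,t,u}}
  V123={{t,u},{p,q,t},{q,t,u}} V124={{p,t},{t,u},{p,q,t},{p,s,t},{q,t,u}} V125={{p,t},{t,u},{p,q,t},{p,s,t},{q,t,u}} V134={{u},{q,u},{t,u},{p,q,t},{q,t,u}} V135={{t,u},{p,q,t},{q,t,u}} V145={{p,t},{t,u},{p,q,t},{p,s,t},{q,t,u}} V234={{q,t},{t,u},{p,q,t},{q,t,u}} V235={{q,t},{t,u},{p,q,t},{q,t,u}} V245={{t},{p,t},{q,t},{s,t},{t,u},{p,q,t},{p,s,t},{q,t,u}} V345={{q,t},{t,u},{p,q,t},{q,t,u}}
  V1234={{t,u},{p,q,t},{q,t,u}} V1235={{t,u},{p,q,t},{q,t,u}} V1245={{p,t},{t,u},{p,q,t},{p,s,t},{q,t,u}} V1345={{t,u},{p,q,t},{q,t,u}} V2345={{q,t},{t,u},{p,q,t},{q,t,u}}
  V12345={{t,u},{p,q,t},{q,t,u}}
components per intersection:
  V1: {{p},{p,q},{p,s},{p,t},{p,q,t},{p,s,t}} {{u},{q,u},{t,u},{q,t,u}}
  V2: {{t},{p,t},{q,t},{s,t},{t,u},{p,q,t},{p,s,t},{q,t,u}}
  V3: {{q},{u},{p,q},{q,t},{q,u},{t,u},{p,q,t},{q,t,u}}
  V4: {{s},{t},{u},{p,s},{p,t},{q,t},{q,u},{s,t},{t,u},{p,q,t},{p,s,t},{q,t,u}} {{v}}
  V5: {{r}} {{t},{p,t},{q,t},{s,t},{t,u},{p,q,t},{p,s,t},{q,t,u}}
  V12: {{p,t},{p,q,t},{p,s,t}} {{t,u},{q,t,u}}
  V13: {{u},{q,u},{t,u},{q,t,u}} {{p,q},{p,q,t}}
  V14: {{u},{q,u},{t,u},{q,t,u}} {{p,s},{p,t},{p,q,t},{p,s,t}}
  V15: {{p,t},{p,q,t},{p,s,t}} {{t,u},{q,t,u}}
  V23: {{q,t},{t,u},{p,q,t},{q,t,u}}
  V24: {{t},{p,t},{q,t},{s,t},{t,u},{p,q,t},{p,s,t},{q,t,u}}
  V25: {{t},{p,t},{q,t},{s,t},{t,u},{p,q,t},{p,s,t},{q,t,u}}
  V34: {{u},{q,t},{q,u},{t,u},{p,q,t},{q,t,u}}
  V35: {{q,t},{t,u},{p,q,t},{q,t,u}}
  V45: {{t},{p,t},{q,t},{s,t},{t,u},{p,q,t},{p,s,t},{q,t,u}}
  V123: {{t,u},{q,t,u}} {{p,q,t}}
  V124: {{p,t},{p,q,t},{p,s,t}} {{t,u},{q,t,u}}
  V125: {{p,t},{p,q,t},{p,s,t}} {{t,u},{q,t,u}}
  V134: {{u},{q,u},{t,u},{q,t,u}} {{p,q,t}}
  V135: {{t,u},{q,t,u}} {{p,q,t}}
  V145: {{p,t},{p,q,t},{p,s,t}} {{t,u},{q,t,u}}
  V234: {{q,t},{t,u},{p,q,t},{q,t,u}}
  V235: {{q,t},{t,u},{p,q,t},{q,t,u}}
  V245: {{t},{p,t},{q,t},{s,t},{t,u},{p,q,t},{p,s,t},{q,t,u}}
  V345: {{q,t},{t,u},{p,q,t},{q,t,u}}
  V1234: {{t,u},{q,t,u}} {{p,q,t}}
  V1235: {{t,u},{q,t,u}} {{p,q,t}}
  V1245: {{p,t},{p,q,t},{p,s,t}} {{t,u},{q,t,u}}
  V1345: {{t,u},{q,t,u}} {{p,q,t}}
  V2345: {{q,t},{t,u},{p,q,t},{q,t,u}}
  V12345: {{t,u},{q,t,u}} {{p,q,t}}
C dims 8,14,16,9; δ0: rk 5, SNF 1^5; δ1: rk 9, SNF 1^9; δ2: rk 7, SNF 1^7
Ȟ^0 = (8 − 5) − 0 = 3, so Ȟ^0 ≅ Z^3
Ȟ^1 = (14 − 9) − 5 = 0, so Ȟ^1 ≅ 0
Ȟ^2 = (16 − 7) − 9 = 0, so Ȟ^2 ≅ 0

Ȟ^0 ≅ Z^3, Ȟ^1 ≅ 0, Ȟ^2 ≅ 0
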